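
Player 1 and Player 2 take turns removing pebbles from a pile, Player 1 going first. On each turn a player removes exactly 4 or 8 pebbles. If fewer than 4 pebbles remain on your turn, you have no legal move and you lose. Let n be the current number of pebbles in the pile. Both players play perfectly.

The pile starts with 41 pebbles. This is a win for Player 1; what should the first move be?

Remove 4, leaving 37.

Build the W/L table. Terminal = L. A non-terminal position is W if it has a move to some L; otherwise it is L.
n=0: no move → L
n=1: no move → L
n=2: no move → L
n=3: no move → L
n=4: W (go to 0, an L position)
n=5: W (go to 1, an L position)
n=6: W (go to 2, an L position)
n=7: W (go to 3, an L position)
n=8: W (go to 0, an L position)
n=9: W (go to 1, an L position)
n=10: W (go to 2, an L position)
n=11: W (go to 3, an L position)
n=12: L (options 8(W), 4(W) are all W)
n=13: L (options 9(W), 5(W) are all W)
n=14: L (options 10(W), 6(W) are all W)
n=15: L (options 11(W), 7(W) are all W)
n=16: W (go to 12, an L position)
n=17: W (go to 13, an L position)
n=18: W (go to 14, an L position)
n=19: W (go to 15, an L position)
n=20: W (go to 12, an L position)
n=21: W (go to 13, an L position)
n=22: W (go to 14, an L position)
n=23: W (go to 15, an L position)
n=24: L (options 20(W), 16(W) are all W)
n=25: L (options 21(W), 17(W) are all W)
n=26: L (options 22(W), 18(W) are all W)
n=27: L (options 23(W), 19(W) are all W)
n=28: W (go to 24, an L position)
n=29: W (go to 25, an L position)
n=30: W (go to 26, an L position)
n=31: W (go to 27, an L position)
n=32: W (go to 24, an L position)
n=33: W (go to 25, an L position)
n=34: W (go to 26, an L position)
n=35: W (go to 27, an L position)
n=36: L (options 32(W), 28(W) are all W)
n=37: L (options 33(W), 29(W) are all W)
n=38: L (options 34(W), 30(W) are all W)
n=39: L (options 35(W), 31(W) are all W)
n=40: W (go to 36, an L position)
n=41: W (go to 37, an L position)
From 41, the L positions reachable in one move are: 37.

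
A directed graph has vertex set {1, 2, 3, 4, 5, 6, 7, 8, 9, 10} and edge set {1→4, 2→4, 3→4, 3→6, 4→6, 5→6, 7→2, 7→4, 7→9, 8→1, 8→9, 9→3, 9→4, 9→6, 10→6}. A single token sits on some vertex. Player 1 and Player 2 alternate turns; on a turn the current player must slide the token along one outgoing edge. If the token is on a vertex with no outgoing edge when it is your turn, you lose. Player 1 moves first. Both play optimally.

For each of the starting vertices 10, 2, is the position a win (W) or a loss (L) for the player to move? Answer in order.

10: W, 2: L

Label each position W (a win for the player to move) or L (a loss). A position with no legal move is L; any other position is W exactly when some move reaches an L, and L when every move reaches a W.
Every edge goes from a vertex to one that appears earlier in the order 6, 4, 3, 9, 1, 2, 7, 5, 8, 10, so processing vertices in that order labels each vertex after all of its successors.
6: no outgoing edge → L
4: can move to 6, which is L ⇒ W
3: can move to 6, which is L ⇒ W
9: can move to 6, which is L ⇒ W
1: the only move is to 4(W), a W ⇒ L
2: the only move is to 4(W), a W ⇒ L
7: can move to 2, which is L ⇒ W
5: can move to 6, which is L ⇒ W
8: can move to 1, which is L ⇒ W
10: can move to 6, which is L ⇒ W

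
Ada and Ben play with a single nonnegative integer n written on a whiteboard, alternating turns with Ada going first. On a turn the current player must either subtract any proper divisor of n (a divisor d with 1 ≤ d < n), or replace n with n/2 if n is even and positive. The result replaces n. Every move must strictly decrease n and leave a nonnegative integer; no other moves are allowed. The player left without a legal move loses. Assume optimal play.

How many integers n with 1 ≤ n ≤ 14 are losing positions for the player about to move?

7

Compute win/loss labels from the base case upward. A position with no move is L. Any other position is W if it can reach an L in one move, else L.
n=0: no move → L
n=1: no move → L
n=2: →1(L), so W
n=3: →2(W) only, which is W, so L
n=4: →3(L), so W
n=5: →4(W) only, which is W, so L
n=6: →3(L), so W
n=7: →6(W) only, which is W, so L
n=8: →7(L), so W
n=9: →6(W), 8(W) — all W, so L
n=10: →5(L), so W
n=11: →10(W) only, which is W, so L
n=12: →9(L), so W
n=13: →12(W) only, which is W, so L
n=14: →7(L), so W
L entries with 1 ≤ n ≤ 14 (n=0 is outside the asked range and is not counted): n = 1, 3, 5, 7, 9, 11, 13; that makes 7.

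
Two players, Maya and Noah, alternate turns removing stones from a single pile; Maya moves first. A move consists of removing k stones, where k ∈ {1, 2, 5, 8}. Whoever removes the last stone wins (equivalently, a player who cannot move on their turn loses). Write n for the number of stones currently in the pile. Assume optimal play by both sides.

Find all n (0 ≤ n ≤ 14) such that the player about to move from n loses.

0, 3, 6, 9, 12

Use the standard recursion: the mover loses at a terminal position; elsewhere, the mover wins exactly when some move hands the opponent an L position.
n=0: no move → L
n=1: can move to 0, which is L ⇒ W
n=2: can move to 0, which is L ⇒ W
n=3: moves to 2(W), 1(W); every one is W ⇒ L
n=4: can move to 3, which is L ⇒ W
n=5: can move to 3, which is L ⇒ W
n=6: moves to 5(W), 4(W), 1(W); every one is W ⇒ L
n=7: can move to 6, which is L ⇒ W
n=8: can move to 6, which is L ⇒ W
n=9: moves to 8(W), 7(W), 4(W), 1(W); every one is W ⇒ L
n=10: can move to 9, which is L ⇒ W
n=11: can move to 9, which is L ⇒ W
n=12: moves to 11(W), 10(W), 7(W), 4(W); every one is W ⇒ L
n=13: can move to 12, which is L ⇒ W
n=14: can move to 12, which is L ⇒ W
Reading off the rows marked L gives the requested list; there are 5 such values of n.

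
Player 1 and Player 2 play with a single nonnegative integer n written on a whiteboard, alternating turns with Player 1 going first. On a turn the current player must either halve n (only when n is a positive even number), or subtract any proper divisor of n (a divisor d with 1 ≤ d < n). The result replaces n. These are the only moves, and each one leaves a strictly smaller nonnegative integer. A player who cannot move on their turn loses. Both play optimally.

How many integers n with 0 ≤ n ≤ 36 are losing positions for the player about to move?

19

Build the W/L table. Terminal = L. A non-terminal position is W if it has a move to some L; otherwise it is L.
n=0: no move → L
n=1: no move → L
n=2: reaches L-position 1 → W
n=3: only reaches 2(W), which is W → L
n=4: reaches L-position 3 → W
n=5: only reaches 4(W), which is W → L
n=6: reaches L-position 3 → W
n=7: only reaches 6(W), which is W → L
n=8: reaches L-position 7 → W
n=9: only reaches 6(W), 8(W), all W → L
n=10: reaches L-position 5 → W
n=11: only reaches 10(W), which is W → L
n=12: reaches L-position 9 → W
n=13: only reaches 12(W), which is W → L
n=14: reaches L-position 7 → W
n=15: only reaches 10(W), 12(W), 14(W), all W → L
n=16: reaches L-position 15 → W
n=17: only reaches 16(W), which is W → L
n=18: reaches L-position 9 → W
n=19: only reaches 18(W), which is W → L
n=20: reaches L-position 15 → W
n=21: only reaches 14(W), 18(W), 20(W), all W → L
n=22: reaches L-position 11 → W
n=23: only reaches 22(W), which is W → L
n=24: reaches L-position 21 → W
n=25: only reaches 20(W), 24(W), all W → L
n=26: reaches L-position 13 → W
n=27: only reaches 18(W), 24(W), 26(W), all W → L
n=28: reaches L-position 21 → W
n=29: only reaches 28(W), which is W → L
n=30: reaches L-position 15 → W
n=31: only reaches 30(W), which is W → L
n=32: reaches L-position 31 → W
n=33: only reaches 22(W), 30(W), 32(W), all W → L
n=34: reaches L-position 17 → W
n=35: only reaches 28(W), 30(W), 34(W), all W → L
n=36: reaches L-position 27 → W
L entries with 0 ≤ n ≤ 36: n = 0, 1, 3, 5, 7, 9, 11, 13, 15, 17, 19, 21, 23, 25, 27, 29, 31, 33, 35; that makes 19.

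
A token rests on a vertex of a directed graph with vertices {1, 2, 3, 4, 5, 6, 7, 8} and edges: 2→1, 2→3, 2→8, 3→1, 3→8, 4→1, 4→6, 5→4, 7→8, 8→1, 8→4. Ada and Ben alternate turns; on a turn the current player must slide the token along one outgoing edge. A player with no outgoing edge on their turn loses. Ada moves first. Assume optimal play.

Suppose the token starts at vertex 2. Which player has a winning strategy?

Use the standard recursion: the mover loses at a terminal position; elsewhere, the mover wins exactly when some move hands the opponent an L position.
Every edge goes from a vertex to one that appears earlier in the order 1, 6, 4, 8, 3, 2, 7, 5, so processing vertices in that order labels each vertex after all of its successors.
1: no outgoing edge → L
6: no outgoing edge → L
4: can move to 6, which is L ⇒ W
8: can move to 1, which is L ⇒ W
3: can move to 1, which is L ⇒ W
2: can move to 1, which is L ⇒ W
7: the only move is to 8(W), a W ⇒ L
5: the only move is to 4(W), a W ⇒ L
From 2 Ada can move to 1, reaching an L position.

Ada wins.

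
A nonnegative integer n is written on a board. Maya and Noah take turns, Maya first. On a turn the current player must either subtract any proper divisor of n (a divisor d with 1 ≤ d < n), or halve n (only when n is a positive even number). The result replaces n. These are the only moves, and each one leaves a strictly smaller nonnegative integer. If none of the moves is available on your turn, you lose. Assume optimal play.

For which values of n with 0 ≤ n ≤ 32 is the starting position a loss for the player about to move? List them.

Positions with no move are L. A position that does have a move is losing for the player to move precisely when every available move leads to a winning position for the opponent. Fill in the labels:
n=0: no move → L
n=1: no move → L
n=2: reaches L-position 1 → W
n=3: only reaches 2(W), which is W → L
n=4: reaches L-position 3 → W
n=5: only reaches 4(W), which is W → L
n=6: reaches L-position 3 → W
n=7: only reaches 6(W), which is W → L
n=8: reaches L-position 7 → W
n=9: only reaches 6(W), 8(W), all W → L
n=10: reaches L-position 5 → W
n=11: only reaches 10(W), which is W → L
n=12: reaches L-position 9 → W
n=13: only reaches 12(W), which is W → L
n=14: reaches L-position 7 → W
n=15: only reaches 10(W), 12(W), 14(W), all W → L
n=16: reaches L-position 15 → W
n=17: only reaches 16(W), which is W → L
n=18: reaches L-position 9 → W
n=19: only reaches 18(W), which is W → L
n=20: reaches L-position 15 → W
n=21: only reaches 14(W), 18(W), 20(W), all W → L
n=22: reaches L-position 11 → W
n=23: only reaches 22(W), which is W → L
n=24: reaches L-position 21 → W
n=25: only reaches 20(W), 24(W), all W → L
n=26: reaches L-position 13 → W
n=27: only reaches 18(W), 24(W), 26(W), all W → L
n=28: reaches L-position 21 → W
n=29: only reaches 28(W), which is W → L
n=30: reaches L-position 15 → W
n=31: only reaches 30(W), which is W → L
n=32: reaches L-position 31 → W
Reading off the rows marked L gives the requested list; there are 17 such values of n.

0, 1, 3, 5, 7, 9, 11, 13, 15, 17, 19, 21, 23, 25, 27, 29, 31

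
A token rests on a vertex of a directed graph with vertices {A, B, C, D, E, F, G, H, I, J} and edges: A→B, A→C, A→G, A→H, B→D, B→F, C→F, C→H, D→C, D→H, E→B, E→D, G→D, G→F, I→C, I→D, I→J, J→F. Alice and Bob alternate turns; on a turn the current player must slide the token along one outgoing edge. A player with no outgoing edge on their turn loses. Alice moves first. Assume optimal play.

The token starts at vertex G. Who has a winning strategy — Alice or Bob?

Alice wins.

Use the standard recursion: the mover loses at a terminal position; elsewhere, the mover wins exactly when some move hands the opponent an L position.
Every edge goes from a vertex to one that appears earlier in the order H, F, C, D, G, J, I, B, E, A, so processing vertices in that order labels each vertex after all of its successors.
H: no outgoing edge → L
F: no outgoing edge → L
C: can move to F, which is L ⇒ W
D: can move to H, which is L ⇒ W
G: can move to F, which is L ⇒ W
J: can move to F, which is L ⇒ W
I: moves to J(W), D(W), C(W); every one is W ⇒ L
B: can move to F, which is L ⇒ W
E: moves to B(W), D(W); every one is W ⇒ L
A: can move to H, which is L ⇒ W
The starting position G is W: Alice should move to F, handing over an L position.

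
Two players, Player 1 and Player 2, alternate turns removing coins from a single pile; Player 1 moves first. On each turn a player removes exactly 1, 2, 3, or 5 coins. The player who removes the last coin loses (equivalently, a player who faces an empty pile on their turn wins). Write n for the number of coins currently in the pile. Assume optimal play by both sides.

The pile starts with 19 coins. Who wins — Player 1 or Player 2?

Player 1 wins.

Classify positions by backward induction: terminal positions (no move available) are W. From any other position, the mover wins iff some move reaches an L.
n=0: no move; the opponent has just taken the last coin and therefore loses → W
n=1: →0(W) only, which is W, so L
n=2: →1(L), so W
n=3: →1(L), so W
n=4: →1(L), so W
n=5: →4(W), 3(W), 2(W), 0(W) — all W, so L
n=6: →5(L), so W
n=7: →5(L), so W
n=8: →5(L), so W
n=9: →8(W), 7(W), 6(W), 4(W) — all W, so L
n=10: →9(L), so W
n=11: →9(L), so W
n=12: →9(L), so W
n=13: →12(W), 11(W), 10(W), 8(W) — all W, so L
n=14: →13(L), so W
n=15: →13(L), so W
n=16: →13(L), so W
n=17: →16(W), 15(W), 14(W), 12(W) — all W, so L
n=18: →17(L), so W
n=19: →17(L), so W
The starting position 19 is W: Player 1 should remove 2, leaving 17, handing over an L position.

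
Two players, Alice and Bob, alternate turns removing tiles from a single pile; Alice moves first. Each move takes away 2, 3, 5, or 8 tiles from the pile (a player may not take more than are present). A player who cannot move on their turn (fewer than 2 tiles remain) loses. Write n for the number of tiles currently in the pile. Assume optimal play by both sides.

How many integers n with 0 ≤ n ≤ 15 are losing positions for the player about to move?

4

Classify positions by backward induction: terminal positions (no move available) are L. From any other position, the mover wins iff some move reaches an L.
n=0: no move → L
n=1: no move → L
n=2: reaches L-position 0 → W
n=3: reaches L-position 1 → W
n=4: reaches L-position 1 → W
n=5: reaches L-position 0 → W
n=6: reaches L-position 1 → W
n=7: only reaches 5(W), 4(W), 2(W), all W → L
n=8: reaches L-position 0 → W
n=9: reaches L-position 7 → W
n=10: reaches L-position 7 → W
n=11: only reaches 9(W), 8(W), 6(W), 3(W), all W → L
n=12: reaches L-position 7 → W
n=13: reaches L-position 11 → W
n=14: reaches L-position 11 → W
n=15: reaches L-position 7 → W
L entries with 0 ≤ n ≤ 15: n = 0, 1, 7, 11; that makes 4.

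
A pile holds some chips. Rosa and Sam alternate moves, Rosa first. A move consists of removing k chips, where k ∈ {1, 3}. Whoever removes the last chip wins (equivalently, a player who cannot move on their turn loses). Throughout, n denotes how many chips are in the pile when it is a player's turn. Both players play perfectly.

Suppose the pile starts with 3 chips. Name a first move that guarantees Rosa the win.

Compute win/loss labels from the base case upward. A position with no move is L. Any other position is W if it can reach an L in one move, else L.
n=0: no move → L
n=1: can move to 0, which is L ⇒ W
n=2: the only move is to 1(W), a W ⇒ L
n=3: can move to 2, which is L ⇒ W
From 3, the L positions reachable in one move are: 2, 0. Any move reaching one of these is winning.

Remove 1, leaving 2.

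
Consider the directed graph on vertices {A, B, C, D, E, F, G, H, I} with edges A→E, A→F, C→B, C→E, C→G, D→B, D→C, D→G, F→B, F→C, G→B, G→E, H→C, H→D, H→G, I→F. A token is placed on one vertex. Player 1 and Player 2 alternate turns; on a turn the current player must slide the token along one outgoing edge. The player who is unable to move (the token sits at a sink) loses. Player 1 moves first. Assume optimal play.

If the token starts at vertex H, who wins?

Positions with no move are L. A position that does have a move is losing for the player to move precisely when every available move leads to a winning position for the opponent. Fill in the labels:
Every edge goes from a vertex to one that appears earlier in the order E, B, G, C, D, F, I, A, H, so processing vertices in that order labels each vertex after all of its successors.
E: no outgoing edge → L
B: no outgoing edge → L
G: can move to B, which is L ⇒ W
C: can move to B, which is L ⇒ W
D: can move to B, which is L ⇒ W
F: can move to B, which is L ⇒ W
I: the only move is to F(W), a W ⇒ L
A: can move to E, which is L ⇒ W
H: moves to D(W), C(W), G(W); every one is W ⇒ L
The starting position H is L: whatever Player 1 does, the opponent receives a W position.

Player 2 wins.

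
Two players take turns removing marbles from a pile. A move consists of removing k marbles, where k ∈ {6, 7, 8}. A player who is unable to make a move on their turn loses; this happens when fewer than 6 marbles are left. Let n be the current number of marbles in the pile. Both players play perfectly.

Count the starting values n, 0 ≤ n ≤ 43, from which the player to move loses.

20

Work bottom-up. With no move the player to move loses. Otherwise the position is W if at least one move leads to an L position for the opponent, and L if every move leads to a W.
n=0: no move → L
n=1: no move → L
n=2: no move → L
n=3: no move → L
n=4: no move → L
n=5: no move → L
n=6: →0(L), so W
n=7: →1(L), so W
n=8: →2(L), so W
n=9: →3(L), so W
n=10: →4(L), so W
n=11: →5(L), so W
n=12: →5(L), so W
n=13: →5(L), so W
n=14: →8(W), 7(W), 6(W) — all W, so L
n=15: →9(W), 8(W), 7(W) — all W, so L
n=16: →10(W), 9(W), 8(W) — all W, so L
n=17: →11(W), 10(W), 9(W) — all W, so L
n=18: →12(W), 11(W), 10(W) — all W, so L
n=19: →13(W), 12(W), 11(W) — all W, so L
n=20: →14(L), so W
n=21: →15(L), so W
n=22: →16(L), so W
n=23: →17(L), so W
n=24: →18(L), so W
n=25: →19(L), so W
n=26: →19(L), so W
n=27: →19(L), so W
n=28: →22(W), 21(W), 20(W) — all W, so L
n=29: →23(W), 22(W), 21(W) — all W, so L
n=30: →24(W), 23(W), 22(W) — all W, so L
n=31: →25(W), 24(W), 23(W) — all W, so L
n=32: →26(W), 25(W), 24(W) — all W, so L
n=33: →27(W), 26(W), 25(W) — all W, so L
n=34: →28(L), so W
n=35: →29(L), so W
n=36: →30(L), so W
n=37: →31(L), so W
n=38: →32(L), so W
n=39: →33(L), so W
n=40: →33(L), so W
n=41: →33(L), so W
n=42: →36(W), 35(W), 34(W) — all W, so L
n=43: →37(W), 36(W), 35(W) — all W, so L
L entries with 0 ≤ n ≤ 43: n = 0, 1, 2, 3, 4, 5, 14, 15, 16, 17, 18, 19, 28, 29, 30, 31, 32, 33, 42, 43; that makes 20.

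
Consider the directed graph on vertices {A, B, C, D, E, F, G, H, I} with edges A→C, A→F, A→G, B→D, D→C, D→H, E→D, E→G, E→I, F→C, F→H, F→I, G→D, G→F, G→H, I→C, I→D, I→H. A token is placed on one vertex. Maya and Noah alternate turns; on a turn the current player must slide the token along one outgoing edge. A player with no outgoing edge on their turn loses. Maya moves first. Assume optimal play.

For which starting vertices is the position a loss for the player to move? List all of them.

Use the standard recursion: the mover loses at a terminal position; elsewhere, the mover wins exactly when some move hands the opponent an L position.
Every edge goes from a vertex to one that appears earlier in the order H, C, D, I, F, G, E, A, B, so processing vertices in that order labels each vertex after all of its successors.
H: no outgoing edge → L
C: no outgoing edge → L
D: can move to C, which is L ⇒ W
I: can move to C, which is L ⇒ W
F: can move to C, which is L ⇒ W
G: can move to H, which is L ⇒ W
E: moves to G(W), I(W), D(W); every one is W ⇒ L
A: can move to C, which is L ⇒ W
B: the only move is to D(W), a W ⇒ L
Reading off the rows marked L gives the requested list; there are 4 such vertices.

B, C, E, H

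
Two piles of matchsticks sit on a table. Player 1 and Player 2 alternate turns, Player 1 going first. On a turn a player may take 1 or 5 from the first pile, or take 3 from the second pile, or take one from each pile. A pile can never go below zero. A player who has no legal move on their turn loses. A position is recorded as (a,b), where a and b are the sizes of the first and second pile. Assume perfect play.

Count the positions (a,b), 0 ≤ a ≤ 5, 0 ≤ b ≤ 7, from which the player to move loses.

19

Positions with no move are L. A position that does have a move is losing for the player to move precisely when every available move leads to a winning position for the opponent. Fill in the labels:
Every move lowers a or b (never raises either), so fill the grid row by row in increasing a, and left to right within a row: each cell's successors are then already labelled.
      b=0  b=1  b=2  b=3  b=4  b=5  b=6  b=7
a=0:    L    L    L    W    W    W    L    L
a=1:    W    W    W    W    L    L    W    W
a=2:    L    L    L    W    W    W    W    L
a=3:    W    W    W    W    L    L    L    W
a=4:    L    L    L    W    W    W    W    W
a=5:    W    W    W    W    L    L    W    W
Cells with no legal move (terminal, hence L): (0,0), (0,1), (0,2).
The remaining L cells, each justified by listing all of its moves:
(0,6): the only move is to (0,3)(W), a W ⇒ L
(0,7): the only move is to (0,4)(W), a W ⇒ L
(1,4): moves to (0,4)(W), (1,1)(W), (0,3)(W); every one is W ⇒ L
(1,5): moves to (0,5)(W), (1,2)(W), (0,4)(W); every one is W ⇒ L
(2,0): the only move is to (1,0)(W), a W ⇒ L
(2,1): moves to (1,1)(W), (1,0)(W); every one is W ⇒ L
(2,2): moves to (1,2)(W), (1,1)(W); every one is W ⇒ L
(2,7): moves to (1,7)(W), (2,4)(W), (1,6)(W); every one is W ⇒ L
(3,4): moves to (2,4)(W), (3,1)(W), (2,3)(W); every one is W ⇒ L
(3,5): moves to (2,5)(W), (3,2)(W), (2,4)(W); every one is W ⇒ L
(3,6): moves to (2,6)(W), (3,3)(W), (2,5)(W); every one is W ⇒ L
(4,0): the only move is to (3,0)(W), a W ⇒ L
(4,1): moves to (3,1)(W), (3,0)(W); every one is W ⇒ L
(4,2): moves to (3,2)(W), (3,1)(W); every one is W ⇒ L
(5,4): moves to (4,4)(W), (0,4)(W), (5,1)(W), (4,3)(W); every one is W ⇒ L
(5,5): moves to (4,5)(W), (0,5)(W), (5,2)(W), (4,4)(W); every one is W ⇒ L
Every other cell has at least one move into one of the L cells above, so it is W.
L cells per row: a=0: 5, a=1: 2, a=2: 4, a=3: 3, a=4: 3, a=5: 2; total 19.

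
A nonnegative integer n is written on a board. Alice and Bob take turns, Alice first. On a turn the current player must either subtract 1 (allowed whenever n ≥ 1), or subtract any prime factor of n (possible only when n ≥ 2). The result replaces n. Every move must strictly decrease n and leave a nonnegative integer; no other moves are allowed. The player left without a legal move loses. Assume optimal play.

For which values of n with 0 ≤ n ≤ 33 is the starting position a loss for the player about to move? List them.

Compute win/loss labels from the base case upward. A position with no move is L. Any other position is W if it can reach an L in one move, else L.
n=0: no move → L
n=1: →0(L), so W
n=2: →0(L), so W
n=3: →0(L), so W
n=4: →2(W), 3(W) — all W, so L
n=5: →0(L), so W
n=6: →4(L), so W
n=7: →0(L), so W
n=8: →6(W), 7(W) — all W, so L
n=9: →8(L), so W
n=10: →8(L), so W
n=11: →0(L), so W
n=12: →9(W), 10(W), 11(W) — all W, so L
n=13: →0(L), so W
n=14: →12(L), so W
n=15: →12(L), so W
n=16: →14(W), 15(W) — all W, so L
n=17: →0(L), so W
n=18: →16(L), so W
n=19: →0(L), so W
n=20: →15(W), 18(W), 19(W) — all W, so L
n=21: →20(L), so W
n=22: →20(L), so W
n=23: →0(L), so W
n=24: →21(W), 22(W), 23(W) — all W, so L
n=25: →20(L), so W
n=26: →24(L), so W
n=27: →24(L), so W
n=28: →21(W), 26(W), 27(W) — all W, so L
n=29: →0(L), so W
n=30: →28(L), so W
n=31: →0(L), so W
n=32: →30(W), 31(W) — all W, so L
n=33: →32(L), so W
The losing starting values of n are exactly the entries labelled L in this table (9 of them).

0, 4, 8, 12, 16, 20, 24, 28, 32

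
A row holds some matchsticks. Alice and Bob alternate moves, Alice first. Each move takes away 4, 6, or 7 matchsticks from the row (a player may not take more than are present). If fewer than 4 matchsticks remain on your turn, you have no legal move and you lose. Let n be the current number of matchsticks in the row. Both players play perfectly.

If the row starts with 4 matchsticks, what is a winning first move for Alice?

Remove 4, leaving 0.

Classify positions by backward induction: terminal positions (no move available) are L. From any other position, the mover wins iff some move reaches an L.
n=0: no move → L
n=1: no move → L
n=2: no move → L
n=3: no move → L
n=4: can move to 0, which is L ⇒ W
From 4, the L positions reachable in one move are: 0.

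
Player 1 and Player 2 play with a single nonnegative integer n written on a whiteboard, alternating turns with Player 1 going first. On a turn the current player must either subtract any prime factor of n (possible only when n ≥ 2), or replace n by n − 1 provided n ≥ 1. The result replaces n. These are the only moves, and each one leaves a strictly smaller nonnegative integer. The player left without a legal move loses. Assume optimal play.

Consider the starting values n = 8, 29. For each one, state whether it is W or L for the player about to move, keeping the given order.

8: L, 29: W

Classify positions by backward induction: terminal positions (no move available) are L. From any other position, the mover wins iff some move reaches an L.
n=0: no move → L
n=1: reaches L-position 0 → W
n=2: reaches L-position 0 → W
n=3: reaches L-position 0 → W
n=4: only reaches 2(W), 3(W), all W → L
n=5: reaches L-position 0 → W
n=6: reaches L-position 4 → W
n=7: reaches L-position 0 → W
n=8: only reaches 6(W), 7(W), all W → L
n=9: reaches L-position 8 → W
n=10: reaches L-position 8 → W
n=11: reaches L-position 0 → W
n=12: only reaches 9(W), 10(W), 11(W), all W → L
n=13: reaches L-position 0 → W
n=14: reaches L-position 12 → W
n=15: reaches L-position 12 → W
n=16: only reaches 14(W), 15(W), all W → L
n=17: reaches L-position 0 → W
n=18: reaches L-position 16 → W
n=19: reaches L-position 0 → W
n=20: only reaches 15(W), 18(W), 19(W), all W → L
n=21: reaches L-position 20 → W
n=22: reaches L-position 20 → W
n=23: reaches L-position 0 → W
n=24: only reaches 21(W), 22(W), 23(W), all W → L
n=25: reaches L-position 20 → W
n=26: reaches L-position 24 → W
n=27: reaches L-position 24 → W
n=28: only reaches 21(W), 26(W), 27(W), all W → L
n=29: reaches L-position 0 → W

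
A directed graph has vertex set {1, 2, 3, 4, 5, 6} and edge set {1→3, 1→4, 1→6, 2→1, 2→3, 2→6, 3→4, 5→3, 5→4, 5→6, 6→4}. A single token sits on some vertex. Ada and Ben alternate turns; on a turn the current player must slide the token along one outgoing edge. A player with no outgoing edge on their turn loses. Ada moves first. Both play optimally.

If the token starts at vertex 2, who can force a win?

Work bottom-up. With no move the player to move loses. Otherwise the position is W if at least one move leads to an L position for the opponent, and L if every move leads to a W.
Every edge goes from a vertex to one that appears earlier in the order 4, 3, 6, 5, 1, 2, so processing vertices in that order labels each vertex after all of its successors.
4: no outgoing edge → L
3: reaches L-position 4 → W
6: reaches L-position 4 → W
5: reaches L-position 4 → W
1: reaches L-position 4 → W
2: only reaches 1(W), 6(W), 3(W), all W → L
Every move from 2 reaches a W position, so the mover loses.

Ben wins.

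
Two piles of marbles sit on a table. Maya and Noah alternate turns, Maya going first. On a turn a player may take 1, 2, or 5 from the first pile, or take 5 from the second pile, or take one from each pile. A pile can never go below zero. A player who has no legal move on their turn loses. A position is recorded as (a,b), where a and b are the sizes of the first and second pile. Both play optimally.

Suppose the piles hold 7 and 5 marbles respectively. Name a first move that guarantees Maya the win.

Positions with no move are L. A position that does have a move is losing for the player to move precisely when every available move leads to a winning position for the opponent. Fill in the labels:
No move ever increases a pile, so every position that can arise here has a ≤ 7 and b ≤ 5; it is enough to label the cells with 0 ≤ a ≤ 7 and 0 ≤ b ≤ 5.
Every move lowers a or b (never raises either), so fill the grid row by row in increasing a, and left to right within a row: each cell's successors are then already labelled.
      b=0  b=1  b=2  b=3  b=4  b=5
a=0:    L    L    L    L    L    W
a=1:    W    W    W    W    W    W
a=2:    W    W    W    W    W    L
a=3:    L    L    L    L    L    W
a=4:    W    W    W    W    W    W
a=5:    W    W    W    W    W    L
a=6:    L    L    L    L    L    W
a=7:    W    W    W    W    W    W
Cells with no legal move (terminal, hence L): (0,0), (0,1), (0,2), (0,3), (0,4).
The remaining L cells, each justified by listing all of its moves:
(2,5): L (options (1,5)(W), (0,5)(W), (2,0)(W), (1,4)(W) are all W)
(3,0): L (options (2,0)(W), (1,0)(W) are all W)
(3,1): L (options (2,1)(W), (1,1)(W), (2,0)(W) are all W)
(3,2): L (options (2,2)(W), (1,2)(W), (2,1)(W) are all W)
(3,3): L (options (2,3)(W), (1,3)(W), (2,2)(W) are all W)
(3,4): L (options (2,4)(W), (1,4)(W), (2,3)(W) are all W)
(5,5): L (options (4,5)(W), (3,5)(W), (0,5)(W), (5,0)(W), (4,4)(W) are all W)
(6,0): L (options (5,0)(W), (4,0)(W), (1,0)(W) are all W)
(6,1): L (options (5,1)(W), (4,1)(W), (1,1)(W), (5,0)(W) are all W)
(6,2): L (options (5,2)(W), (4,2)(W), (1,2)(W), (5,1)(W) are all W)
(6,3): L (options (5,3)(W), (4,3)(W), (1,3)(W), (5,2)(W) are all W)
(6,4): L (options (5,4)(W), (4,4)(W), (1,4)(W), (5,3)(W) are all W)
Every other cell has at least one move into one of the L cells above, so it is W.
From (7,5), the L positions reachable in one move are: (5,5), (2,5), (6,4). Any move reaching one of these is winning.

Move to (5,5).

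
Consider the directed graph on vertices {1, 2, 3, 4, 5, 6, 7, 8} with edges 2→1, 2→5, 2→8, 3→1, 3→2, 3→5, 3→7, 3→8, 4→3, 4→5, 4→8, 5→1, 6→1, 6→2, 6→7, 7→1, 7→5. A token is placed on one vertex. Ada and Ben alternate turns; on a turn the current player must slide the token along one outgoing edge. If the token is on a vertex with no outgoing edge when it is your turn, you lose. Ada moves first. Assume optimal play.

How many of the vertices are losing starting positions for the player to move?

2

Compute win/loss labels from the base case upward. A position with no move is L. Any other position is W if it can reach an L in one move, else L.
Every edge goes from a vertex to one that appears earlier in the order 1, 8, 5, 2, 7, 6, 3, 4, so processing vertices in that order labels each vertex after all of its successors.
1: no outgoing edge → L
8: no outgoing edge → L
5: W (go to 1, an L position)
2: W (go to 8, an L position)
7: W (go to 1, an L position)
6: W (go to 1, an L position)
3: W (go to 8, an L position)
4: W (go to 8, an L position)
The L vertices are 1, 8; that is 2 in all.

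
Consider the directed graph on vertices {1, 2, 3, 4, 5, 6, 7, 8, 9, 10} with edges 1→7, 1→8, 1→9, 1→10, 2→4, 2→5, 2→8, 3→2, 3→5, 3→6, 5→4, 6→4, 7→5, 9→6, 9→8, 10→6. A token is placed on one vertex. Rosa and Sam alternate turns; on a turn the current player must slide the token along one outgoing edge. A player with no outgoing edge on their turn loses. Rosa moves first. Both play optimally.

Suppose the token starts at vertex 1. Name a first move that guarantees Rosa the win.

Compute win/loss labels from the base case upward. A position with no move is L. Any other position is W if it can reach an L in one move, else L.
Every edge goes from a vertex to one that appears earlier in the order 4, 8, 6, 5, 2, 3, 10, 7, 9, 1, so processing vertices in that order labels each vertex after all of its successors.
4: no outgoing edge → L
8: no outgoing edge → L
6: reaches L-position 4 → W
5: reaches L-position 4 → W
2: reaches L-position 8 → W
3: only reaches 2(W), 5(W), 6(W), all W → L
10: only reaches 6(W), which is W → L
7: only reaches 5(W), which is W → L
9: reaches L-position 8 → W
1: reaches L-position 7 → W
From 1, the L positions reachable in one move are: 7, 10, 8. Any move reaching one of these is winning.

Move to 7.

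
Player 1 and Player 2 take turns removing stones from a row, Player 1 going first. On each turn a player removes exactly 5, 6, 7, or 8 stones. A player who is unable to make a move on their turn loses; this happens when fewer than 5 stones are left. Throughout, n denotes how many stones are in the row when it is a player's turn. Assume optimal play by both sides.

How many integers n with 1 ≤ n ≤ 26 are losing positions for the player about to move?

Compute win/loss labels from the base case upward. A position with no move is L. Any other position is W if it can reach an L in one move, else L.
n=0: no move → L
n=1: no move → L
n=2: no move → L
n=3: no move → L
n=4: no move → L
n=5: can move to 0, which is L ⇒ W
n=6: can move to 1, which is L ⇒ W
n=7: can move to 2, which is L ⇒ W
n=8: can move to 3, which is L ⇒ W
n=9: can move to 4, which is L ⇒ W
n=10: can move to 4, which is L ⇒ W
n=11: can move to 4, which is L ⇒ W
n=12: can move to 4, which is L ⇒ W
n=13: moves to 8(W), 7(W), 6(W), 5(W); every one is W ⇒ L
n=14: moves to 9(W), 8(W), 7(W), 6(W); every one is W ⇒ L
n=15: moves to 10(W), 9(W), 8(W), 7(W); every one is W ⇒ L
n=16: moves to 11(W), 10(W), 9(W), 8(W); every one is W ⇒ L
n=17: moves to 12(W), 11(W), 10(W), 9(W); every one is W ⇒ L
n=18: can move to 13, which is L ⇒ W
n=19: can move to 14, which is L ⇒ W
n=20: can move to 15, which is L ⇒ W
n=21: can move to 16, which is L ⇒ W
n=22: can move to 17, which is L ⇒ W
n=23: can move to 17, which is L ⇒ W
n=24: can move to 17, which is L ⇒ W
n=25: can move to 17, which is L ⇒ W
n=26: moves to 21(W), 20(W), 19(W), 18(W); every one is W ⇒ L
L entries with 1 ≤ n ≤ 26 (n=0 is outside the asked range and is not counted): n = 1, 2, 3, 4, 13, 14, 15, 16, 17, 26; that makes 10.

10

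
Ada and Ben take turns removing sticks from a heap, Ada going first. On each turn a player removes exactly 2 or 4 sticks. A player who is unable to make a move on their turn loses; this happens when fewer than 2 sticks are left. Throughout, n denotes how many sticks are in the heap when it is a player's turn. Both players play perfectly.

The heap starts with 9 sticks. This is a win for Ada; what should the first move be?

Remove 2, leaving 7.

Work bottom-up. With no move the player to move loses. Otherwise the position is W if at least one move leads to an L position for the opponent, and L if every move leads to a W.
n=0: no move → L
n=1: no move → L
n=2: reaches L-position 0 → W
n=3: reaches L-position 1 → W
n=4: reaches L-position 0 → W
n=5: reaches L-position 1 → W
n=6: only reaches 4(W), 2(W), all W → L
n=7: only reaches 5(W), 3(W), all W → L
n=8: reaches L-position 6 → W
n=9: reaches L-position 7 → W
From 9, the L positions reachable in one move are: 7.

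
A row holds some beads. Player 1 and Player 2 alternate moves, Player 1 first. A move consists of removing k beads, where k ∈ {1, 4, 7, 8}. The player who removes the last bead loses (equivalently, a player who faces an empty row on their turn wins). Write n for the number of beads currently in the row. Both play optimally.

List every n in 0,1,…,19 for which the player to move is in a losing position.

Work bottom-up. With no move the player to move wins. Otherwise the position is W if at least one move leads to an L position for the opponent, and L if every move leads to a W.
n=0: no move; the opponent has just taken the last bead and therefore loses → W
n=1: →0(W) only, which is W, so L
n=2: →1(L), so W
n=3: →2(W) only, which is W, so L
n=4: →3(L), so W
n=5: →1(L), so W
n=6: →5(W), 2(W) — all W, so L
n=7: →6(L), so W
n=8: →1(L), so W
n=9: →1(L), so W
n=10: →6(L), so W
n=11: →3(L), so W
n=12: →11(W), 8(W), 5(W), 4(W) — all W, so L
n=13: →12(L), so W
n=14: →6(L), so W
n=15: →14(W), 11(W), 8(W), 7(W) — all W, so L
n=16: →15(L), so W
n=17: →16(W), 13(W), 10(W), 9(W) — all W, so L
n=18: →17(L), so W
n=19: →15(L), so W
Reading off the rows marked L gives the requested list; there are 6 such values of n.

1, 3, 6, 12, 15, 17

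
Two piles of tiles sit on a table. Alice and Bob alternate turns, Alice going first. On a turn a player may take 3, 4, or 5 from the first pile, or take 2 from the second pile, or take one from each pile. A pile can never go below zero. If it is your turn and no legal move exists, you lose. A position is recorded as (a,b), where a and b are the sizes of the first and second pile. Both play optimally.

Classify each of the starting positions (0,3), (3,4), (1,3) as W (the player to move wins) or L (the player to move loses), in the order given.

Use the standard recursion: the mover loses at a terminal position; elsewhere, the mover wins exactly when some move hands the opponent an L position.
No move ever increases a pile, so every position that can arise here has a ≤ 3 and b ≤ 4; it is enough to label the cells with 0 ≤ a ≤ 3 and 0 ≤ b ≤ 4.
Every move lowers a or b (never raises either), so fill the grid row by row in increasing a, and left to right within a row: each cell's successors are then already labelled.
      b=0  b=1  b=2  b=3  b=4
a=0:    L    L    W    W    L
a=1:    L    W    W    L    L
a=2:    L    W    W    L    W
a=3:    W    W    L    L    W
Cells with no legal move (terminal, hence L): (0,0), (0,1), (1,0), (2,0).
The remaining L cells, each justified by listing all of its moves:
(0,4): L (sole option (0,2)(W) is W)
(1,3): L (options (1,1)(W), (0,2)(W) are all W)
(1,4): L (options (1,2)(W), (0,3)(W) are all W)
(2,3): L (options (2,1)(W), (1,2)(W) are all W)
(3,2): L (options (0,2)(W), (3,0)(W), (2,1)(W) are all W)
(3,3): L (options (0,3)(W), (3,1)(W), (2,2)(W) are all W)
Every other cell has at least one move into one of the L cells above, so it is W.
(0,3): the move to (0,1) reaches an L cell, so W
(3,4): the move to (0,4) reaches an L cell, so W
(1,3): one of the L cells justified above, so L

(0,3): W, (3,4): W, (1,3): L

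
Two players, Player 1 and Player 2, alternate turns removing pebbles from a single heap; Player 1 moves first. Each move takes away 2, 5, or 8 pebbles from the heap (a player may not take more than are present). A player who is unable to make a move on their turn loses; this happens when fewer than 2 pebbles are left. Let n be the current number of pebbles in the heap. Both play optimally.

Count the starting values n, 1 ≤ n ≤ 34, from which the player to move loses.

14

Work bottom-up. With no move the player to move loses. Otherwise the position is W if at least one move leads to an L position for the opponent, and L if every move leads to a W.
n=0: no move → L
n=1: no move → L
n=2: W (go to 0, an L position)
n=3: W (go to 1, an L position)
n=4: L (sole option 2(W) is W)
n=5: W (go to 0, an L position)
n=6: W (go to 4, an L position)
n=7: L (options 5(W), 2(W) are all W)
n=8: W (go to 0, an L position)
n=9: W (go to 7, an L position)
n=10: L (options 8(W), 5(W), 2(W) are all W)
n=11: L (options 9(W), 6(W), 3(W) are all W)
n=12: W (go to 10, an L position)
n=13: W (go to 11, an L position)
n=14: L (options 12(W), 9(W), 6(W) are all W)
n=15: W (go to 10, an L position)
n=16: W (go to 14, an L position)
n=17: L (options 15(W), 12(W), 9(W) are all W)
n=18: W (go to 10, an L position)
n=19: W (go to 17, an L position)
n=20: L (options 18(W), 15(W), 12(W) are all W)
n=21: L (options 19(W), 16(W), 13(W) are all W)
n=22: W (go to 20, an L position)
n=23: W (go to 21, an L position)
n=24: L (options 22(W), 19(W), 16(W) are all W)
n=25: W (go to 20, an L position)
n=26: W (go to 24, an L position)
n=27: L (options 25(W), 22(W), 19(W) are all W)
n=28: W (go to 20, an L position)
n=29: W (go to 27, an L position)
n=30: L (options 28(W), 25(W), 22(W) are all W)
n=31: L (options 29(W), 26(W), 23(W) are all W)
n=32: W (go to 30, an L position)
n=33: W (go to 31, an L position)
n=34: L (options 32(W), 29(W), 26(W) are all W)
L entries with 1 ≤ n ≤ 34 (n=0 is outside the asked range and is not counted): n = 1, 4, 7, 10, 11, 14, 17, 20, 21, 24, 27, 30, 31, 34; that makes 14.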